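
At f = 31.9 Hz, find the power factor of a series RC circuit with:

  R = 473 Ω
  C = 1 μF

Step 1 — Angular frequency: ω = 2π·f = 2π·31.9 = 200.4 rad/s.
Step 2 — Component impedances:
  R: Z = R = 473 Ω
  C: Z = 1/(jωC) = -j/(ω·C) = 0 - j4989 Ω
Step 3 — Series combination: Z_total = R + C = 473 - j4989 Ω = 5012∠-84.6° Ω.
Step 4 — Power factor: PF = cos(φ) = Re(Z)/|Z| = 473/5011.6 = 0.09438.
Step 5 — Type: Im(Z) = -4989 ⇒ leading (phase φ = -84.6°).

PF = 0.09438 (leading, φ = -84.6°)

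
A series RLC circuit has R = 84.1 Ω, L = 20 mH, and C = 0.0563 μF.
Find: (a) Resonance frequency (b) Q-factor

Step 1 — Resonance condition Im(Z)=0 gives ω₀ = 1/√(LC).
Step 2 — ω₀ = 1/√(0.02·5.63e-08) = 2.98e+04 rad/s.
Step 3 — f₀ = ω₀/(2π) = 4743 Hz.
Step 4 — Series Q: Q = ω₀L/R = 2.98e+04·0.02/84.1 = 7.087.

(a) f₀ = 4743 Hz  (b) Q = 7.087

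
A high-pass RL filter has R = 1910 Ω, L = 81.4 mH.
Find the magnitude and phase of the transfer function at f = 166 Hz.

Step 1 — Angular frequency: ω = 2π·166 = 1043 rad/s.
Step 2 — Transfer function: H(jω) = jωL/(R + jωL).
Step 3 — Numerator jωL = j·84.9; denominator R + jωL = 1910 + j84.9.
Step 4 — H = 0.001972 + j0.04436.
Step 5 — Magnitude: |H| = 0.04441 (-27.1 dB); phase: φ = 87.5°.

|H| = 0.04441 (-27.1 dB), φ = 87.5°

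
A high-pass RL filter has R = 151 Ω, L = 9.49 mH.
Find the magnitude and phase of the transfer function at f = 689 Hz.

Step 1 — Angular frequency: ω = 2π·689 = 4329 rad/s.
Step 2 — Transfer function: H(jω) = jωL/(R + jωL).
Step 3 — Numerator jωL = j·41.08; denominator R + jωL = 151 + j41.08.
Step 4 — H = 0.06892 + j0.2533.
Step 5 — Magnitude: |H| = 0.2625 (-11.6 dB); phase: φ = 74.8°.

|H| = 0.2625 (-11.6 dB), φ = 74.8°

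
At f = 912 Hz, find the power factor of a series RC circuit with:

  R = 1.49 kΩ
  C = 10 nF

Step 1 — Angular frequency: ω = 2π·f = 2π·912 = 5730 rad/s.
Step 2 — Component impedances:
  R: Z = R = 1490 Ω
  C: Z = 1/(jωC) = -j/(ω·C) = 0 - j1.745e+04 Ω
Step 3 — Series combination: Z_total = R + C = 1490 - j1.745e+04 Ω = 1.751e+04∠-85.1° Ω.
Step 4 — Power factor: PF = cos(φ) = Re(Z)/|Z| = 1490/17515 = 0.08507.
Step 5 — Type: Im(Z) = -1.745e+04 ⇒ leading (phase φ = -85.1°).

PF = 0.08507 (leading, φ = -85.1°)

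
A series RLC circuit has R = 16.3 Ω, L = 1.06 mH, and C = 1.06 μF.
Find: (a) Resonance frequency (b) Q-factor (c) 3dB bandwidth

Step 1 — Resonance condition Im(Z)=0 gives ω₀ = 1/√(LC).
Step 2 — ω₀ = 1/√(0.00106·1.06e-06) = 2.983e+04 rad/s.
Step 3 — f₀ = ω₀/(2π) = 4748 Hz.
Step 4 — Series Q: Q = ω₀L/R = 2.983e+04·0.00106/16.3 = 1.94.
Step 5 — 3dB bandwidth: Δω = ω₀/Q = 1.538e+04 rad/s; BW = Δω/(2π) = 2447 Hz.

(a) f₀ = 4748 Hz  (b) Q = 1.94  (c) BW = 2447 Hz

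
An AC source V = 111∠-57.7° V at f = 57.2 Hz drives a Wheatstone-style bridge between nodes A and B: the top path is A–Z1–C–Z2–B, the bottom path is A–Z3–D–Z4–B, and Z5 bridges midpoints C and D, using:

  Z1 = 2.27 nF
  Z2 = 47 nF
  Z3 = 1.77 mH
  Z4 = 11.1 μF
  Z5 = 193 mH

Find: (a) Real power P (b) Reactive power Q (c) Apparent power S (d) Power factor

Step 1 — Angular frequency: ω = 2π·f = 2π·57.2 = 359.4 rad/s.
Step 2 — Component impedances:
  Z1: Z = 1/(jωC) = -j/(ω·C) = 0 - j1.226e+06 Ω
  Z2: Z = 1/(jωC) = -j/(ω·C) = 0 - j5.92e+04 Ω
  Z3: Z = jωL = j·359.4·0.00177 = 0 + j0.6361 Ω
  Z4: Z = 1/(jωC) = -j/(ω·C) = 0 - j250.7 Ω
  Z5: Z = jωL = j·359.4·0.193 = 0 + j69.36 Ω
Step 3 — Bridge requires nodal analysis (the Z5 bridge couples midpoints C and D, so the two paths cannot be reduced to a simple series/parallel combination). Setting node B to ground and injecting 1 A at node A, the 3-node admittance system at A, C, D solves to V_A = Z_AB = 0 - j249 Ω = 249∠-90.0° Ω.
Step 4 — Source phasor: V = 111∠-57.7° V = 59.31 - j93.82 V.
Step 5 — Current: I = V / Z = 0.3768 + j0.2382 A = 0.4458∠32.3° A.
Step 6 — Complex power: S = V·I* = 0 - j49.49 VA.
Step 7 — Real power: P = Re(S) = 0 W.
Step 8 — Reactive power: Q = Im(S) = -49.49 VAR.
Step 9 — Apparent power: |S| = 49.49 VA.
Step 10 — Power factor: PF = P/|S| = 0 (leading).

(a) P = 0 W  (b) Q = -49.49 VAR  (c) S = 49.49 VA  (d) PF = 0 (leading)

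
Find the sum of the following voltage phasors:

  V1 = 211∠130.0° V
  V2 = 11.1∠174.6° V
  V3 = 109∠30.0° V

Step 1 — Convert each phasor to rectangular form:
  V1 = 211·(cos(130.0°) + j·sin(130.0°)) = -135.6 + j161.6 V
  V2 = 11.1·(cos(174.6°) + j·sin(174.6°)) = -11.05 + j1.045 V
  V3 = 109·(cos(30.0°) + j·sin(30.0°)) = 94.4 + j54.5 V
Step 2 — Sum components: V_total = -52.28 + j217.2 V.
Step 3 — Convert to polar: |V_total| = 223.4 V, ∠V_total = 103.5°.

V_total = 223.4∠103.5° V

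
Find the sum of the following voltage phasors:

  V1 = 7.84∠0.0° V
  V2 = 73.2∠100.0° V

Step 1 — Convert each phasor to rectangular form:
  V1 = 7.84·(cos(0.0°) + j·sin(0.0°)) = 7.84 V
  V2 = 73.2·(cos(100.0°) + j·sin(100.0°)) = -12.71 + j72.09 V
Step 2 — Sum components: V_total = -4.871 + j72.09 V.
Step 3 — Convert to polar: |V_total| = 72.25 V, ∠V_total = 93.9°.

V_total = 72.25∠93.9° V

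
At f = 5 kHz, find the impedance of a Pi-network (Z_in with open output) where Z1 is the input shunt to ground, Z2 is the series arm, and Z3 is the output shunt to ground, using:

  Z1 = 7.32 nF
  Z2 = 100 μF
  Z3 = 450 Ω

Step 1 — Angular frequency: ω = 2π·f = 2π·5000 = 3.142e+04 rad/s.
Step 2 — Component impedances:
  Z1: Z = 1/(jωC) = -j/(ω·C) = 0 - j4348 Ω
  Z2: Z = 1/(jωC) = -j/(ω·C) = 0 - j0.3183 Ω
  Z3: Z = R = 450 Ω
Step 3 — With open output, the series arm Z2 and the output shunt Z3 appear in series to ground: Z2 + Z3 = 450 - j0.3183 Ω.
Step 4 — Parallel with input shunt Z1: Z_in = Z1 || (Z2 + Z3) = 445.2 - j46.38 Ω = 447.6∠-5.9° Ω.

Z = 445.2 - j46.38 Ω = 447.6∠-5.9° Ω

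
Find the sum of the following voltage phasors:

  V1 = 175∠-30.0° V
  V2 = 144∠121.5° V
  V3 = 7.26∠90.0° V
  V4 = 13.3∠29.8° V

Step 1 — Convert each phasor to rectangular form:
  V1 = 175·(cos(-30.0°) + j·sin(-30.0°)) = 151.6 - j87.5 V
  V2 = 144·(cos(121.5°) + j·sin(121.5°)) = -75.24 + j122.8 V
  V3 = 7.26·(cos(90.0°) + j·sin(90.0°)) = 0 + j7.26 V
  V4 = 13.3·(cos(29.8°) + j·sin(29.8°)) = 11.54 + j6.61 V
Step 2 — Sum components: V_total = 87.86 + j49.15 V.
Step 3 — Convert to polar: |V_total| = 100.7 V, ∠V_total = 29.2°.

V_total = 100.7∠29.2° V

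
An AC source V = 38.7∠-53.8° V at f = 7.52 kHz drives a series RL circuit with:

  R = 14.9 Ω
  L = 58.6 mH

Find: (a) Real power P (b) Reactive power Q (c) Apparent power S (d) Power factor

Step 1 — Angular frequency: ω = 2π·f = 2π·7520 = 4.725e+04 rad/s.
Step 2 — Component impedances:
  R: Z = R = 14.9 Ω
  L: Z = jωL = j·4.725e+04·0.0586 = 0 + j2769 Ω
Step 3 — Series combination: Z_total = R + L = 14.9 + j2769 Ω = 2769∠89.7° Ω.
Step 4 — Source phasor: V = 38.7∠-53.8° V = 22.86 - j31.23 V.
Step 5 — Current: I = V / Z = -0.01123 - j0.008315 A = 0.01398∠-143.5° A.
Step 6 — Complex power: S = V·I* = 0.002911 + j0.5409 VA.
Step 7 — Real power: P = Re(S) = 0.002911 W.
Step 8 — Reactive power: Q = Im(S) = 0.5409 VAR.
Step 9 — Apparent power: |S| = 0.5409 VA.
Step 10 — Power factor: PF = P/|S| = 0.005381 (lagging).

(a) P = 0.002911 W  (b) Q = 0.5409 VAR  (c) S = 0.5409 VA  (d) PF = 0.005381 (lagging)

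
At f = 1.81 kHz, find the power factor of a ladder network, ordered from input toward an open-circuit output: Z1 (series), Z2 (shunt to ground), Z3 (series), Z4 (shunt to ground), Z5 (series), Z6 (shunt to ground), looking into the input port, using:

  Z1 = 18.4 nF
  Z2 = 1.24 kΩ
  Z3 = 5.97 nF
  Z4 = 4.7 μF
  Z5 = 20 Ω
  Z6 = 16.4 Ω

Step 1 — Angular frequency: ω = 2π·f = 2π·1810 = 1.137e+04 rad/s.
Step 2 — Component impedances:
  Z1: Z = 1/(jωC) = -j/(ω·C) = 0 - j4779 Ω
  Z2: Z = R = 1240 Ω
  Z3: Z = 1/(jωC) = -j/(ω·C) = 0 - j1.473e+04 Ω
  Z4: Z = 1/(jωC) = -j/(ω·C) = 0 - j18.71 Ω
  Z5: Z = R = 20 Ω
  Z6: Z = R = 16.4 Ω
Step 3 — Ladder network (open output): work backward from the far end, alternating series and parallel combinations. Z_in = 1231 - j4882 Ω = 5035∠-75.8° Ω.
Step 4 — Power factor: PF = cos(φ) = Re(Z)/|Z| = 1231/5035 = 0.2445.
Step 5 — Type: Im(Z) = -4882 ⇒ leading (phase φ = -75.8°).

PF = 0.2445 (leading, φ = -75.8°)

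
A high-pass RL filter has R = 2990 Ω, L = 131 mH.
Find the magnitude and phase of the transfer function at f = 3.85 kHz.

Step 1 — Angular frequency: ω = 2π·3850 = 2.419e+04 rad/s.
Step 2 — Transfer function: H(jω) = jωL/(R + jωL).
Step 3 — Numerator jωL = j·3169; denominator R + jωL = 2990 + j3169.
Step 4 — H = 0.529 + j0.4992.
Step 5 — Magnitude: |H| = 0.7273 (-2.8 dB); phase: φ = 43.3°.

|H| = 0.7273 (-2.8 dB), φ = 43.3°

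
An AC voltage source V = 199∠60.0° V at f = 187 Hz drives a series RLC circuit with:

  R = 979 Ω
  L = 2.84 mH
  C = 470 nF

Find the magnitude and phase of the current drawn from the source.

Step 1 — Angular frequency: ω = 2π·f = 2π·187 = 1175 rad/s.
Step 2 — Component impedances:
  R: Z = R = 979 Ω
  L: Z = jωL = j·1175·0.00284 = 0 + j3.337 Ω
  C: Z = 1/(jωC) = -j/(ω·C) = 0 - j1811 Ω
Step 3 — Series combination: Z_total = R + L + C = 979 - j1808 Ω = 2056∠-61.6° Ω.
Step 4 — Source phasor: V = 199∠60.0° V = 99.5 + j172.3 V.
Step 5 — Ohm's law: I = V / Z_total = (99.5 + j172.3) / (979 - j1808) = -0.05067 + j0.08249 A.
Step 6 — Convert to polar: |I| = 0.09681 A, ∠I = 121.6°.

I = 0.09681∠121.6° A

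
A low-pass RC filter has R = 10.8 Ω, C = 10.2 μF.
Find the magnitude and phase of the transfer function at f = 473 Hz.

Step 1 — Angular frequency: ω = 2π·473 = 2972 rad/s.
Step 2 — Transfer function: H(jω) = 1/(1 + jωRC).
Step 3 — Denominator: 1 + jωRC = 1 + j·2972·10.8·1.02e-05 = 1 + j0.3274.
Step 4 — H = 0.9032 - j0.2957.
Step 5 — Magnitude: |H| = 0.9504 (-0.4 dB); phase: φ = -18.1°.

|H| = 0.9504 (-0.4 dB), φ = -18.1°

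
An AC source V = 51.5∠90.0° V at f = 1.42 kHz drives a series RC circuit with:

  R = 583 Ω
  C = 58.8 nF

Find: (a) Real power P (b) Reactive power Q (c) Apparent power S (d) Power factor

Step 1 — Angular frequency: ω = 2π·f = 2π·1420 = 8922 rad/s.
Step 2 — Component impedances:
  R: Z = R = 583 Ω
  C: Z = 1/(jωC) = -j/(ω·C) = 0 - j1906 Ω
Step 3 — Series combination: Z_total = R + C = 583 - j1906 Ω = 1993∠-73.0° Ω.
Step 4 — Source phasor: V = 51.5∠90.0° V = 0 + j51.5 V.
Step 5 — Current: I = V / Z = -0.02471 + j0.007557 A = 0.02584∠163.0° A.
Step 6 — Complex power: S = V·I* = 0.3892 - j1.272 VA.
Step 7 — Real power: P = Re(S) = 0.3892 W.
Step 8 — Reactive power: Q = Im(S) = -1.272 VAR.
Step 9 — Apparent power: |S| = 1.331 VA.
Step 10 — Power factor: PF = P/|S| = 0.2925 (leading).

(a) P = 0.3892 W  (b) Q = -1.272 VAR  (c) S = 1.331 VA  (d) PF = 0.2925 (leading)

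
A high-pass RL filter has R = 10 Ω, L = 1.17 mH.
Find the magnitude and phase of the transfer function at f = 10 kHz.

Step 1 — Angular frequency: ω = 2π·1e+04 = 6.283e+04 rad/s.
Step 2 — Transfer function: H(jω) = jωL/(R + jωL).
Step 3 — Numerator jωL = j·73.51; denominator R + jωL = 10 + j73.51.
Step 4 — H = 0.9818 + j0.1336.
Step 5 — Magnitude: |H| = 0.9909 (-0.1 dB); phase: φ = 7.7°.

|H| = 0.9909 (-0.1 dB), φ = 7.7°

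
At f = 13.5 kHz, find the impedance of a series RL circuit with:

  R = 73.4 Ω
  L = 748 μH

Step 1 — Angular frequency: ω = 2π·f = 2π·1.35e+04 = 8.482e+04 rad/s.
Step 2 — Component impedances:
  R: Z = R = 73.4 Ω
  L: Z = jωL = j·8.482e+04·0.000748 = 0 + j63.45 Ω
Step 3 — Series combination: Z_total = R + L = 73.4 + j63.45 Ω = 97.02∠40.8° Ω.

Z = 73.4 + j63.45 Ω = 97.02∠40.8° Ω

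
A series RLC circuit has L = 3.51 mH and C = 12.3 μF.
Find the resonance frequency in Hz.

Step 1 — Resonance condition Im(Z)=0 gives ω₀ = 1/√(LC).
Step 2 — ω₀ = 1/√(0.00351·1.23e-05) = 4813 rad/s.
Step 3 — f₀ = ω₀/(2π) = 766 Hz.

f₀ = 766 Hz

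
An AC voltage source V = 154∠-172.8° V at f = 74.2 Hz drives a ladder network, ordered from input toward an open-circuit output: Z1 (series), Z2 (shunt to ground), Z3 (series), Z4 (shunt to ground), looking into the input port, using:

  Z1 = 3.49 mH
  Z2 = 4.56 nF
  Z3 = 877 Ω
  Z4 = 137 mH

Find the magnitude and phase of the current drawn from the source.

Step 1 — Angular frequency: ω = 2π·f = 2π·74.2 = 466.2 rad/s.
Step 2 — Component impedances:
  Z1: Z = jωL = j·466.2·0.00349 = 0 + j1.627 Ω
  Z2: Z = 1/(jωC) = -j/(ω·C) = 0 - j4.704e+05 Ω
  Z3: Z = R = 877 Ω
  Z4: Z = jωL = j·466.2·0.137 = 0 + j63.87 Ω
Step 3 — Ladder network (open output): work backward from the far end, alternating series and parallel combinations. Z_in = 877.2 + j63.87 Ω = 879.6∠4.2° Ω.
Step 4 — Source phasor: V = 154∠-172.8° V = -152.8 - j19.3 V.
Step 5 — Ohm's law: I = V / Z_total = (-152.8 - j19.3) / (877.2 + j63.87) = -0.1748 - j0.009272 A.
Step 6 — Convert to polar: |I| = 0.1751 A, ∠I = -177.0°.

I = 0.1751∠-177.0° A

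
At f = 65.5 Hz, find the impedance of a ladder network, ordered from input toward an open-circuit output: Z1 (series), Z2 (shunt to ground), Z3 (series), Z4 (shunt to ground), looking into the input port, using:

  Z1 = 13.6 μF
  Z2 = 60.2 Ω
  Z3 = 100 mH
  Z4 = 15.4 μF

Step 1 — Angular frequency: ω = 2π·f = 2π·65.5 = 411.5 rad/s.
Step 2 — Component impedances:
  Z1: Z = 1/(jωC) = -j/(ω·C) = 0 - j178.7 Ω
  Z2: Z = R = 60.2 Ω
  Z3: Z = jωL = j·411.5·0.1 = 0 + j41.15 Ω
  Z4: Z = 1/(jωC) = -j/(ω·C) = 0 - j157.8 Ω
Step 3 — Ladder network (open output): work backward from the far end, alternating series and parallel combinations. Z_in = 47.53 - j203.2 Ω = 208.7∠-76.8° Ω.

Z = 47.53 - j203.2 Ω = 208.7∠-76.8° Ω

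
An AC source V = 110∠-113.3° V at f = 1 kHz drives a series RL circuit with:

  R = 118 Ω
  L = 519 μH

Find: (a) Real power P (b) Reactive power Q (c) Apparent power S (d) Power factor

Step 1 — Angular frequency: ω = 2π·f = 2π·1000 = 6283 rad/s.
Step 2 — Component impedances:
  R: Z = R = 118 Ω
  L: Z = jωL = j·6283·0.000519 = 0 + j3.261 Ω
Step 3 — Series combination: Z_total = R + L = 118 + j3.261 Ω = 118∠1.6° Ω.
Step 4 — Source phasor: V = 110∠-113.3° V = -43.51 - j101 V.
Step 5 — Current: I = V / Z = -0.3921 - j0.8453 A = 0.9318∠-114.9° A.
Step 6 — Complex power: S = V·I* = 102.5 + j2.832 VA.
Step 7 — Real power: P = Re(S) = 102.5 W.
Step 8 — Reactive power: Q = Im(S) = 2.832 VAR.
Step 9 — Apparent power: |S| = 102.5 VA.
Step 10 — Power factor: PF = P/|S| = 0.9996 (lagging).

(a) P = 102.5 W  (b) Q = 2.832 VAR  (c) S = 102.5 VA  (d) PF = 0.9996 (lagging)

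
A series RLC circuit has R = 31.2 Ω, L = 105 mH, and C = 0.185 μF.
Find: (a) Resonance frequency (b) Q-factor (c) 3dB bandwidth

Step 1 — Resonance: ω₀ = 1/√(LC) = 1/√(0.105·1.85e-07) = 7175 rad/s.
Step 2 — f₀ = ω₀/(2π) = 1142 Hz.
Step 3 — Series Q: Q = ω₀L/R = 7175·0.105/31.2 = 24.15.
Step 4 — Bandwidth: Δω = ω₀/Q = 297.1 rad/s; BW = Δω/(2π) = 47.29 Hz.

(a) f₀ = 1142 Hz  (b) Q = 24.15  (c) BW = 47.29 Hz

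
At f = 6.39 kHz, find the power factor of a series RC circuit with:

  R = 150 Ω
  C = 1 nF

Step 1 — Angular frequency: ω = 2π·f = 2π·6390 = 4.015e+04 rad/s.
Step 2 — Component impedances:
  R: Z = R = 150 Ω
  C: Z = 1/(jωC) = -j/(ω·C) = 0 - j2.491e+04 Ω
Step 3 — Series combination: Z_total = R + C = 150 - j2.491e+04 Ω = 2.491e+04∠-89.7° Ω.
Step 4 — Power factor: PF = cos(φ) = Re(Z)/|Z| = 150/2.491e+04 = 0.006022.
Step 5 — Type: Im(Z) = -2.491e+04 ⇒ leading (phase φ = -89.7°).

PF = 0.006022 (leading, φ = -89.7°)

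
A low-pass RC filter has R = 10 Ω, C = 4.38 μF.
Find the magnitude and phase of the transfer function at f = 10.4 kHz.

Step 1 — Angular frequency: ω = 2π·1.04e+04 = 6.535e+04 rad/s.
Step 2 — Transfer function: H(jω) = 1/(1 + jωRC).
Step 3 — Denominator: 1 + jωRC = 1 + j·6.535e+04·10·4.38e-06 = 1 + j2.862.
Step 4 — H = 0.1088 - j0.3114.
Step 5 — Magnitude: |H| = 0.3298 (-9.6 dB); phase: φ = -70.7°.

|H| = 0.3298 (-9.6 dB), φ = -70.7°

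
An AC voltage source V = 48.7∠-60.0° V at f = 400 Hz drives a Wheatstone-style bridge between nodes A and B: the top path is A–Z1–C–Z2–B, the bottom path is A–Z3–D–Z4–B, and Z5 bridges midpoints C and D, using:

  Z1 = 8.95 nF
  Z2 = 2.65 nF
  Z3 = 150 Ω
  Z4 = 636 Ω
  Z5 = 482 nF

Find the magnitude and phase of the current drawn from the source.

Step 1 — Angular frequency: ω = 2π·f = 2π·400 = 2513 rad/s.
Step 2 — Component impedances:
  Z1: Z = 1/(jωC) = -j/(ω·C) = 0 - j4.446e+04 Ω
  Z2: Z = 1/(jωC) = -j/(ω·C) = 0 - j1.501e+05 Ω
  Z3: Z = R = 150 Ω
  Z4: Z = R = 636 Ω
  Z5: Z = 1/(jωC) = -j/(ω·C) = 0 - j825.5 Ω
Step 3 — Bridge requires nodal analysis (the Z5 bridge couples midpoints C and D, so the two paths cannot be reduced to a simple series/parallel combination). Setting node B to ground and injecting 1 A at node A, the 3-node admittance system at A, C, D solves to V_A = Z_AB = 786 - j3.199 Ω = 786∠-0.2° Ω.
Step 4 — Source phasor: V = 48.7∠-60.0° V = 24.35 - j42.18 V.
Step 5 — Ohm's law: I = V / Z_total = (24.35 - j42.18) / (786 - j3.199) = 0.0312 - j0.05353 A.
Step 6 — Convert to polar: |I| = 0.06196 A, ∠I = -59.8°.

I = 0.06196∠-59.8° A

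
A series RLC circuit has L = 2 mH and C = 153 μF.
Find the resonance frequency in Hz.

Step 1 — Resonance condition Im(Z)=0 gives ω₀ = 1/√(LC).
Step 2 — ω₀ = 1/√(0.002·0.000153) = 1808 rad/s.
Step 3 — f₀ = ω₀/(2π) = 287.7 Hz.

f₀ = 287.7 Hz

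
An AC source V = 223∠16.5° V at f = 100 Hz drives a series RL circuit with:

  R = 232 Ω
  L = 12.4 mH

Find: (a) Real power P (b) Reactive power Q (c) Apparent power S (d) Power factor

Step 1 — Angular frequency: ω = 2π·f = 2π·100 = 628.3 rad/s.
Step 2 — Component impedances:
  R: Z = R = 232 Ω
  L: Z = jωL = j·628.3·0.0124 = 0 + j7.791 Ω
Step 3 — Series combination: Z_total = R + L = 232 + j7.791 Ω = 232.1∠1.9° Ω.
Step 4 — Source phasor: V = 223∠16.5° V = 213.8 + j63.34 V.
Step 5 — Current: I = V / Z = 0.9297 + j0.2418 A = 0.9607∠14.6° A.
Step 6 — Complex power: S = V·I* = 214.1 + j7.19 VA.
Step 7 — Real power: P = Re(S) = 214.1 W.
Step 8 — Reactive power: Q = Im(S) = 7.19 VAR.
Step 9 — Apparent power: |S| = 214.2 VA.
Step 10 — Power factor: PF = P/|S| = 0.9994 (lagging).

(a) P = 214.1 W  (b) Q = 7.19 VAR  (c) S = 214.2 VA  (d) PF = 0.9994 (lagging)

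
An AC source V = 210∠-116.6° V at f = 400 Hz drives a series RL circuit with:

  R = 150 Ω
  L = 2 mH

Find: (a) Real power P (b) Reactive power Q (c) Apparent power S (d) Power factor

Step 1 — Angular frequency: ω = 2π·f = 2π·400 = 2513 rad/s.
Step 2 — Component impedances:
  R: Z = R = 150 Ω
  L: Z = jωL = j·2513·0.002 = 0 + j5.027 Ω
Step 3 — Series combination: Z_total = R + L = 150 + j5.027 Ω = 150.1∠1.9° Ω.
Step 4 — Source phasor: V = 210∠-116.6° V = -94.03 - j187.8 V.
Step 5 — Current: I = V / Z = -0.6681 - j1.229 A = 1.399∠-118.5° A.
Step 6 — Complex power: S = V·I* = 293.7 + j9.841 VA.
Step 7 — Real power: P = Re(S) = 293.7 W.
Step 8 — Reactive power: Q = Im(S) = 9.841 VAR.
Step 9 — Apparent power: |S| = 293.8 VA.
Step 10 — Power factor: PF = P/|S| = 0.9994 (lagging).

(a) P = 293.7 W  (b) Q = 9.841 VAR  (c) S = 293.8 VA  (d) PF = 0.9994 (lagging)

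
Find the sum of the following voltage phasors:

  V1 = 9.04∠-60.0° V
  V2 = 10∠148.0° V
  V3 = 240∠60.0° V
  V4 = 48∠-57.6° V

Step 1 — Convert each phasor to rectangular form:
  V1 = 9.04·(cos(-60.0°) + j·sin(-60.0°)) = 4.52 - j7.829 V
  V2 = 10·(cos(148.0°) + j·sin(148.0°)) = -8.48 + j5.299 V
  V3 = 240·(cos(60.0°) + j·sin(60.0°)) = 120 + j207.8 V
  V4 = 48·(cos(-57.6°) + j·sin(-57.6°)) = 25.72 - j40.53 V
Step 2 — Sum components: V_total = 141.8 + j164.8 V.
Step 3 — Convert to polar: |V_total| = 217.4 V, ∠V_total = 49.3°.

V_total = 217.4∠49.3° V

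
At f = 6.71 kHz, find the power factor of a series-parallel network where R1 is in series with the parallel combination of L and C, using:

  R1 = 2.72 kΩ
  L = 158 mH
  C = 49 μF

Step 1 — Angular frequency: ω = 2π·f = 2π·6710 = 4.216e+04 rad/s.
Step 2 — Component impedances:
  R1: Z = R = 2720 Ω
  L: Z = jωL = j·4.216e+04·0.158 = 0 + j6661 Ω
  C: Z = 1/(jωC) = -j/(ω·C) = 0 - j0.4841 Ω
Step 3 — Parallel branch: L || C = 1/(1/L + 1/C) = 0 - j0.4841 Ω.
Step 4 — Series with R1: Z_total = R1 + (L || C) = 2720 - j0.4841 Ω = 2720∠-0.0° Ω.
Step 5 — Power factor: PF = cos(φ) = Re(Z)/|Z| = 2720/2720 = 1.
Step 6 — Type: Im(Z) = -0.4841 ⇒ leading (phase φ = -0.0°).

PF = 1 (leading, φ = -0.0°)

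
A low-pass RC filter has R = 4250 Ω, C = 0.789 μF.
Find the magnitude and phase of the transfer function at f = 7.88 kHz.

Step 1 — Angular frequency: ω = 2π·7880 = 4.951e+04 rad/s.
Step 2 — Transfer function: H(jω) = 1/(1 + jωRC).
Step 3 — Denominator: 1 + jωRC = 1 + j·4.951e+04·4250·7.89e-07 = 1 + j166.
Step 4 — H = 3.628e-05 - j0.006023.
Step 5 — Magnitude: |H| = 0.006023 (-44.4 dB); phase: φ = -89.7°.

|H| = 0.006023 (-44.4 dB), φ = -89.7°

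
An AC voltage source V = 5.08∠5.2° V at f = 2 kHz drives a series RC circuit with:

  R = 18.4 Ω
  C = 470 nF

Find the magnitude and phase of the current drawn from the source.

Step 1 — Angular frequency: ω = 2π·f = 2π·2000 = 1.257e+04 rad/s.
Step 2 — Component impedances:
  R: Z = R = 18.4 Ω
  C: Z = 1/(jωC) = -j/(ω·C) = 0 - j169.3 Ω
Step 3 — Series combination: Z_total = R + C = 18.4 - j169.3 Ω = 170.3∠-83.8° Ω.
Step 4 — Source phasor: V = 5.08∠5.2° V = 5.059 + j0.4604 V.
Step 5 — Ohm's law: I = V / Z_total = (5.059 + j0.4604) / (18.4 - j169.3) = 0.0005217 + j0.02982 A.
Step 6 — Convert to polar: |I| = 0.02983 A, ∠I = 89.0°.

I = 0.02983∠89.0° A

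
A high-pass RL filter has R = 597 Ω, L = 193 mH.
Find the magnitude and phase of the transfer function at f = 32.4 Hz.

Step 1 — Angular frequency: ω = 2π·32.4 = 203.6 rad/s.
Step 2 — Transfer function: H(jω) = jωL/(R + jωL).
Step 3 — Numerator jωL = j·39.29; denominator R + jωL = 597 + j39.29.
Step 4 — H = 0.004313 + j0.06553.
Step 5 — Magnitude: |H| = 0.06567 (-23.7 dB); phase: φ = 86.2°.

|H| = 0.06567 (-23.7 dB), φ = 86.2°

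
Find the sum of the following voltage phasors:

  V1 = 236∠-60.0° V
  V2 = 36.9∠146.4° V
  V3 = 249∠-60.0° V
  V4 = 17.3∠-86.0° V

Step 1 — Convert each phasor to rectangular form:
  V1 = 236·(cos(-60.0°) + j·sin(-60.0°)) = 118 - j204.4 V
  V2 = 36.9·(cos(146.4°) + j·sin(146.4°)) = -30.73 + j20.42 V
  V3 = 249·(cos(-60.0°) + j·sin(-60.0°)) = 124.5 - j215.6 V
  V4 = 17.3·(cos(-86.0°) + j·sin(-86.0°)) = 1.207 - j17.26 V
Step 2 — Sum components: V_total = 213 - j416.9 V.
Step 3 — Convert to polar: |V_total| = 468.1 V, ∠V_total = -62.9°.

V_total = 468.1∠-62.9° V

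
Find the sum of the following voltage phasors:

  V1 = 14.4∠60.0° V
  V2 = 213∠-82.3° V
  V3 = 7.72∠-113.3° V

Step 1 — Convert each phasor to rectangular form:
  V1 = 14.4·(cos(60.0°) + j·sin(60.0°)) = 7.2 + j12.47 V
  V2 = 213·(cos(-82.3°) + j·sin(-82.3°)) = 28.54 - j211.1 V
  V3 = 7.72·(cos(-113.3°) + j·sin(-113.3°)) = -3.054 - j7.09 V
Step 2 — Sum components: V_total = 32.69 - j205.7 V.
Step 3 — Convert to polar: |V_total| = 208.3 V, ∠V_total = -81.0°.

V_total = 208.3∠-81.0° V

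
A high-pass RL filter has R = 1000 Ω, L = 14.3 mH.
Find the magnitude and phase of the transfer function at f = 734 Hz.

Step 1 — Angular frequency: ω = 2π·734 = 4612 rad/s.
Step 2 — Transfer function: H(jω) = jωL/(R + jωL).
Step 3 — Numerator jωL = j·65.95; denominator R + jωL = 1000 + j65.95.
Step 4 — H = 0.004331 + j0.06566.
Step 5 — Magnitude: |H| = 0.06581 (-23.6 dB); phase: φ = 86.2°.

|H| = 0.06581 (-23.6 dB), φ = 86.2°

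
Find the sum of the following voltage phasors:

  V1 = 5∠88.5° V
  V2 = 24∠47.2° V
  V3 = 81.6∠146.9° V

Step 1 — Convert each phasor to rectangular form:
  V1 = 5·(cos(88.5°) + j·sin(88.5°)) = 0.1309 + j4.998 V
  V2 = 24·(cos(47.2°) + j·sin(47.2°)) = 16.31 + j17.61 V
  V3 = 81.6·(cos(146.9°) + j·sin(146.9°)) = -68.36 + j44.56 V
Step 2 — Sum components: V_total = -51.92 + j67.17 V.
Step 3 — Convert to polar: |V_total| = 84.9 V, ∠V_total = 127.7°.

V_total = 84.9∠127.7° V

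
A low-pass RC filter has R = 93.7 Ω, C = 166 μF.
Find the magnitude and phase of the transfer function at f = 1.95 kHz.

Step 1 — Angular frequency: ω = 2π·1950 = 1.225e+04 rad/s.
Step 2 — Transfer function: H(jω) = 1/(1 + jωRC).
Step 3 — Denominator: 1 + jωRC = 1 + j·1.225e+04·93.7·0.000166 = 1 + j190.6.
Step 4 — H = 2.753e-05 - j0.005247.
Step 5 — Magnitude: |H| = 0.005247 (-45.6 dB); phase: φ = -89.7°.

|H| = 0.005247 (-45.6 dB), φ = -89.7°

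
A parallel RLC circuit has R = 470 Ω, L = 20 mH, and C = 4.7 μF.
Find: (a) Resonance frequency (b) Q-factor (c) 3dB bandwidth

Step 1 — Resonance: ω₀ = 1/√(LC) = 1/√(0.02·4.7e-06) = 3262 rad/s.
Step 2 — f₀ = ω₀/(2π) = 519.1 Hz.
Step 3 — Parallel Q: Q = R/(ω₀L) = 470/(3262·0.02) = 7.205.
Step 4 — Bandwidth: Δω = ω₀/Q = 452.7 rad/s; BW = Δω/(2π) = 72.05 Hz.

(a) f₀ = 519.1 Hz  (b) Q = 7.205  (c) BW = 72.05 Hz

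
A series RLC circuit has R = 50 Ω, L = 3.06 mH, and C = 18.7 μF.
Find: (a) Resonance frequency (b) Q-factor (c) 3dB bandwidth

Step 1 — Resonance: ω₀ = 1/√(LC) = 1/√(0.00306·1.87e-05) = 4180 rad/s.
Step 2 — f₀ = ω₀/(2π) = 665.3 Hz.
Step 3 — Series Q: Q = ω₀L/R = 4180·0.00306/50 = 0.2558.
Step 4 — Bandwidth: Δω = ω₀/Q = 1.634e+04 rad/s; BW = Δω/(2π) = 2601 Hz.

(a) f₀ = 665.3 Hz  (b) Q = 0.2558  (c) BW = 2601 Hz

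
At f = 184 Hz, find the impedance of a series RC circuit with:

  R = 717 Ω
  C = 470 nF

Step 1 — Angular frequency: ω = 2π·f = 2π·184 = 1156 rad/s.
Step 2 — Component impedances:
  R: Z = R = 717 Ω
  C: Z = 1/(jωC) = -j/(ω·C) = 0 - j1840 Ω
Step 3 — Series combination: Z_total = R + C = 717 - j1840 Ω = 1975∠-68.7° Ω.

Z = 717 - j1840 Ω = 1975∠-68.7° Ω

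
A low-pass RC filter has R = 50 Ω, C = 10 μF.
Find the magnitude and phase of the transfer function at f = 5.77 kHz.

Step 1 — Angular frequency: ω = 2π·5770 = 3.625e+04 rad/s.
Step 2 — Transfer function: H(jω) = 1/(1 + jωRC).
Step 3 — Denominator: 1 + jωRC = 1 + j·3.625e+04·50·1e-05 = 1 + j18.13.
Step 4 — H = 0.003034 - j0.055.
Step 5 — Magnitude: |H| = 0.05508 (-25.2 dB); phase: φ = -86.8°.

|H| = 0.05508 (-25.2 dB), φ = -86.8°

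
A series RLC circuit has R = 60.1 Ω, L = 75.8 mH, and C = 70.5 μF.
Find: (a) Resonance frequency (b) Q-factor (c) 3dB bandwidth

Step 1 — Resonance: ω₀ = 1/√(LC) = 1/√(0.0758·7.05e-05) = 432.6 rad/s.
Step 2 — f₀ = ω₀/(2π) = 68.85 Hz.
Step 3 — Series Q: Q = ω₀L/R = 432.6·0.0758/60.1 = 0.5456.
Step 4 — Bandwidth: Δω = ω₀/Q = 792.9 rad/s; BW = Δω/(2π) = 126.2 Hz.

(a) f₀ = 68.85 Hz  (b) Q = 0.5456  (c) BW = 126.2 Hz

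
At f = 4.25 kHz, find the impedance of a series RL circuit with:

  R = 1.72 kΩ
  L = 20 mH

Step 1 — Angular frequency: ω = 2π·f = 2π·4250 = 2.67e+04 rad/s.
Step 2 — Component impedances:
  R: Z = R = 1720 Ω
  L: Z = jωL = j·2.67e+04·0.02 = 0 + j534.1 Ω
Step 3 — Series combination: Z_total = R + L = 1720 + j534.1 Ω = 1801∠17.2° Ω.

Z = 1720 + j534.1 Ω = 1801∠17.2° Ω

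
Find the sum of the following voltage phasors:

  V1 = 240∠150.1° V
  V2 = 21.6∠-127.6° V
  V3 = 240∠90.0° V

Step 1 — Convert each phasor to rectangular form:
  V1 = 240·(cos(150.1°) + j·sin(150.1°)) = -208.1 + j119.6 V
  V2 = 21.6·(cos(-127.6°) + j·sin(-127.6°)) = -13.18 - j17.11 V
  V3 = 240·(cos(90.0°) + j·sin(90.0°)) = 0 + j240 V
Step 2 — Sum components: V_total = -221.2 + j342.5 V.
Step 3 — Convert to polar: |V_total| = 407.8 V, ∠V_total = 122.9°.

V_total = 407.8∠122.9° V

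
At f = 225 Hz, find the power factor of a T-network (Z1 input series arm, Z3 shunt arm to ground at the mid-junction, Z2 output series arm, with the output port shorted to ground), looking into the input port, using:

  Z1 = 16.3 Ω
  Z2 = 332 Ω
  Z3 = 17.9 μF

Step 1 — Angular frequency: ω = 2π·f = 2π·225 = 1414 rad/s.
Step 2 — Component impedances:
  Z1: Z = R = 16.3 Ω
  Z2: Z = R = 332 Ω
  Z3: Z = 1/(jωC) = -j/(ω·C) = 0 - j39.52 Ω
Step 3 — With the output port shorted to ground, the output series arm Z2 runs from the junction to ground; the shunt arm Z3 also runs from the junction to ground. They appear in parallel: Z3 || Z2 = 4.638 - j38.97 Ω.
Step 4 — Series with input arm Z1: Z_in = Z1 + (Z3 || Z2) = 20.94 - j38.97 Ω = 44.23∠-61.7° Ω.
Step 5 — Power factor: PF = cos(φ) = Re(Z)/|Z| = 20.938/44.234 = 0.4733.
Step 6 — Type: Im(Z) = -38.97 ⇒ leading (phase φ = -61.7°).

PF = 0.4733 (leading, φ = -61.7°)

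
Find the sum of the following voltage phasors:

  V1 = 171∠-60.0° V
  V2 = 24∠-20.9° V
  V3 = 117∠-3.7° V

Step 1 — Convert each phasor to rectangular form:
  V1 = 171·(cos(-60.0°) + j·sin(-60.0°)) = 85.5 - j148.1 V
  V2 = 24·(cos(-20.9°) + j·sin(-20.9°)) = 22.42 - j8.562 V
  V3 = 117·(cos(-3.7°) + j·sin(-3.7°)) = 116.8 - j7.55 V
Step 2 — Sum components: V_total = 224.7 - j164.2 V.
Step 3 — Convert to polar: |V_total| = 278.3 V, ∠V_total = -36.2°.

V_total = 278.3∠-36.2° V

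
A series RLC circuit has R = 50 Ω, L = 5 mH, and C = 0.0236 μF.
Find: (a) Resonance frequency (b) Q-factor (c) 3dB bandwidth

Step 1 — Resonance condition Im(Z)=0 gives ω₀ = 1/√(LC).
Step 2 — ω₀ = 1/√(0.005·2.36e-08) = 9.206e+04 rad/s.
Step 3 — f₀ = ω₀/(2π) = 1.465e+04 Hz.
Step 4 — Series Q: Q = ω₀L/R = 9.206e+04·0.005/50 = 9.206.
Step 5 — 3dB bandwidth: Δω = ω₀/Q = 1e+04 rad/s; BW = Δω/(2π) = 1592 Hz.

(a) f₀ = 1.465e+04 Hz  (b) Q = 9.206  (c) BW = 1592 Hz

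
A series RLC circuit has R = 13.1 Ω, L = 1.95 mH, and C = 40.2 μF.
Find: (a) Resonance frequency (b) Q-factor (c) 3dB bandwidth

Step 1 — Resonance condition Im(Z)=0 gives ω₀ = 1/√(LC).
Step 2 — ω₀ = 1/√(0.00195·4.02e-05) = 3572 rad/s.
Step 3 — f₀ = ω₀/(2π) = 568.4 Hz.
Step 4 — Series Q: Q = ω₀L/R = 3572·0.00195/13.1 = 0.5317.
Step 5 — 3dB bandwidth: Δω = ω₀/Q = 6718 rad/s; BW = Δω/(2π) = 1069 Hz.

(a) f₀ = 568.4 Hz  (b) Q = 0.5317  (c) BW = 1069 Hz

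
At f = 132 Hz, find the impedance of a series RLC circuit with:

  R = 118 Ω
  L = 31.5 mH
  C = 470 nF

Step 1 — Angular frequency: ω = 2π·f = 2π·132 = 829.4 rad/s.
Step 2 — Component impedances:
  R: Z = R = 118 Ω
  L: Z = jωL = j·829.4·0.0315 = 0 + j26.13 Ω
  C: Z = 1/(jωC) = -j/(ω·C) = 0 - j2565 Ω
Step 3 — Series combination: Z_total = R + L + C = 118 - j2539 Ω = 2542∠-87.3° Ω.

Z = 118 - j2539 Ω = 2542∠-87.3° Ω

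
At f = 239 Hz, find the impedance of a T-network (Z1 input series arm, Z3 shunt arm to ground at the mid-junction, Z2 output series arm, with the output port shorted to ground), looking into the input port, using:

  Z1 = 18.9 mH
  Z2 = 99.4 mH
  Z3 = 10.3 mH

Step 1 — Angular frequency: ω = 2π·f = 2π·239 = 1502 rad/s.
Step 2 — Component impedances:
  Z1: Z = jωL = j·1502·0.0189 = 0 + j28.38 Ω
  Z2: Z = jωL = j·1502·0.0994 = 0 + j149.3 Ω
  Z3: Z = jωL = j·1502·0.0103 = 0 + j15.47 Ω
Step 3 — With the output port shorted to ground, the output series arm Z2 runs from the junction to ground; the shunt arm Z3 also runs from the junction to ground. They appear in parallel: Z3 || Z2 = 0 + j14.02 Ω.
Step 4 — Series with input arm Z1: Z_in = Z1 + (Z3 || Z2) = 0 + j42.4 Ω = 42.4∠90.0° Ω.

Z = 0 + j42.4 Ω = 42.4∠90.0° Ω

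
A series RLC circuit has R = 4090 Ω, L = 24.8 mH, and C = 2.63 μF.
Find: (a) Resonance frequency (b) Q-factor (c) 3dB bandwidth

Step 1 — Resonance condition Im(Z)=0 gives ω₀ = 1/√(LC).
Step 2 — ω₀ = 1/√(0.0248·2.63e-06) = 3916 rad/s.
Step 3 — f₀ = ω₀/(2π) = 623.2 Hz.
Step 4 — Series Q: Q = ω₀L/R = 3916·0.0248/4090 = 0.02374.
Step 5 — 3dB bandwidth: Δω = ω₀/Q = 1.649e+05 rad/s; BW = Δω/(2π) = 2.625e+04 Hz.

(a) f₀ = 623.2 Hz  (b) Q = 0.02374  (c) BW = 2.625e+04 Hz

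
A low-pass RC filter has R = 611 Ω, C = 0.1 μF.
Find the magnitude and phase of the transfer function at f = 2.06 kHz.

Step 1 — Angular frequency: ω = 2π·2060 = 1.294e+04 rad/s.
Step 2 — Transfer function: H(jω) = 1/(1 + jωRC).
Step 3 — Denominator: 1 + jωRC = 1 + j·1.294e+04·611·1e-07 = 1 + j0.7908.
Step 4 — H = 0.6152 - j0.4865.
Step 5 — Magnitude: |H| = 0.7844 (-2.1 dB); phase: φ = -38.3°.

|H| = 0.7844 (-2.1 dB), φ = -38.3°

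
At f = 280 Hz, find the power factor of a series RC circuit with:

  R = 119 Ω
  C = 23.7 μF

Step 1 — Angular frequency: ω = 2π·f = 2π·280 = 1759 rad/s.
Step 2 — Component impedances:
  R: Z = R = 119 Ω
  C: Z = 1/(jωC) = -j/(ω·C) = 0 - j23.98 Ω
Step 3 — Series combination: Z_total = R + C = 119 - j23.98 Ω = 121.4∠-11.4° Ω.
Step 4 — Power factor: PF = cos(φ) = Re(Z)/|Z| = 119/121.39 = 0.9803.
Step 5 — Type: Im(Z) = -23.98 ⇒ leading (phase φ = -11.4°).

PF = 0.9803 (leading, φ = -11.4°)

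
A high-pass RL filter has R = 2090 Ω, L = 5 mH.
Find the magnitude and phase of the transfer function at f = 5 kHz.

Step 1 — Angular frequency: ω = 2π·5000 = 3.142e+04 rad/s.
Step 2 — Transfer function: H(jω) = jωL/(R + jωL).
Step 3 — Numerator jωL = j·157.1; denominator R + jωL = 2090 + j157.1.
Step 4 — H = 0.005617 + j0.07474.
Step 5 — Magnitude: |H| = 0.07495 (-22.5 dB); phase: φ = 85.7°.

|H| = 0.07495 (-22.5 dB), φ = 85.7°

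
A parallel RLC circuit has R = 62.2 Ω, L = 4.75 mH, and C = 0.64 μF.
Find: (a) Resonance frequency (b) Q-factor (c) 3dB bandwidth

Step 1 — Resonance: ω₀ = 1/√(LC) = 1/√(0.00475·6.4e-07) = 1.814e+04 rad/s.
Step 2 — f₀ = ω₀/(2π) = 2887 Hz.
Step 3 — Parallel Q: Q = R/(ω₀L) = 62.2/(1.814e+04·0.00475) = 0.722.
Step 4 — Bandwidth: Δω = ω₀/Q = 2.512e+04 rad/s; BW = Δω/(2π) = 3998 Hz.

(a) f₀ = 2887 Hz  (b) Q = 0.722  (c) BW = 3998 Hz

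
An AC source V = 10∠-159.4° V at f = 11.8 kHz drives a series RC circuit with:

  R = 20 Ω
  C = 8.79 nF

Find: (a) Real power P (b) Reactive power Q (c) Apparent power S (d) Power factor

Step 1 — Angular frequency: ω = 2π·f = 2π·1.18e+04 = 7.414e+04 rad/s.
Step 2 — Component impedances:
  R: Z = R = 20 Ω
  C: Z = 1/(jωC) = -j/(ω·C) = 0 - j1534 Ω
Step 3 — Series combination: Z_total = R + C = 20 - j1534 Ω = 1535∠-89.3° Ω.
Step 4 — Source phasor: V = 10∠-159.4° V = -9.361 - j3.518 V.
Step 5 — Current: I = V / Z = 0.002213 - j0.006129 A = 0.006516∠-70.1° A.
Step 6 — Complex power: S = V·I* = 0.0008493 - j0.06516 VA.
Step 7 — Real power: P = Re(S) = 0.0008493 W.
Step 8 — Reactive power: Q = Im(S) = -0.06516 VAR.
Step 9 — Apparent power: |S| = 0.06516 VA.
Step 10 — Power factor: PF = P/|S| = 0.01303 (leading).

(a) P = 0.0008493 W  (b) Q = -0.06516 VAR  (c) S = 0.06516 VA  (d) PF = 0.01303 (leading)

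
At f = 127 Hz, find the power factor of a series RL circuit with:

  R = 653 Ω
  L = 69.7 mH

Step 1 — Angular frequency: ω = 2π·f = 2π·127 = 798 rad/s.
Step 2 — Component impedances:
  R: Z = R = 653 Ω
  L: Z = jωL = j·798·0.0697 = 0 + j55.62 Ω
Step 3 — Series combination: Z_total = R + L = 653 + j55.62 Ω = 655.4∠4.9° Ω.
Step 4 — Power factor: PF = cos(φ) = Re(Z)/|Z| = 653/655.36 = 0.9964.
Step 5 — Type: Im(Z) = 55.62 ⇒ lagging (phase φ = 4.9°).

PF = 0.9964 (lagging, φ = 4.9°)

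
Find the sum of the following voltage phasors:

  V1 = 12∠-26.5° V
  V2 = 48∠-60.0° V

Step 1 — Convert each phasor to rectangular form:
  V1 = 12·(cos(-26.5°) + j·sin(-26.5°)) = 10.74 - j5.354 V
  V2 = 48·(cos(-60.0°) + j·sin(-60.0°)) = 24 - j41.57 V
Step 2 — Sum components: V_total = 34.74 - j46.92 V.
Step 3 — Convert to polar: |V_total| = 58.38 V, ∠V_total = -53.5°.

V_total = 58.38∠-53.5° V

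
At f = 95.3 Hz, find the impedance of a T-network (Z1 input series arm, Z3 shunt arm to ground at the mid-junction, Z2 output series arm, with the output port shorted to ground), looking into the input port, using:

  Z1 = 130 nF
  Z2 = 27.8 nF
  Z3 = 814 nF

Step 1 — Angular frequency: ω = 2π·f = 2π·95.3 = 598.8 rad/s.
Step 2 — Component impedances:
  Z1: Z = 1/(jωC) = -j/(ω·C) = 0 - j1.285e+04 Ω
  Z2: Z = 1/(jωC) = -j/(ω·C) = 0 - j6.007e+04 Ω
  Z3: Z = 1/(jωC) = -j/(ω·C) = 0 - j2052 Ω
Step 3 — With the output port shorted to ground, the output series arm Z2 runs from the junction to ground; the shunt arm Z3 also runs from the junction to ground. They appear in parallel: Z3 || Z2 = 0 - j1984 Ω.
Step 4 — Series with input arm Z1: Z_in = Z1 + (Z3 || Z2) = 0 - j1.483e+04 Ω = 1.483e+04∠-90.0° Ω.

Z = 0 - j1.483e+04 Ω = 1.483e+04∠-90.0° Ω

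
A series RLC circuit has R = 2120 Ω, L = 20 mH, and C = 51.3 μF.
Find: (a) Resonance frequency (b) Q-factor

Step 1 — Resonance condition Im(Z)=0 gives ω₀ = 1/√(LC).
Step 2 — ω₀ = 1/√(0.02·5.13e-05) = 987.2 rad/s.
Step 3 — f₀ = ω₀/(2π) = 157.1 Hz.
Step 4 — Series Q: Q = ω₀L/R = 987.2·0.02/2120 = 0.009314.

(a) f₀ = 157.1 Hz  (b) Q = 0.009314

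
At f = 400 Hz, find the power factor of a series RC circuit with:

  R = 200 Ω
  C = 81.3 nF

Step 1 — Angular frequency: ω = 2π·f = 2π·400 = 2513 rad/s.
Step 2 — Component impedances:
  R: Z = R = 200 Ω
  C: Z = 1/(jωC) = -j/(ω·C) = 0 - j4894 Ω
Step 3 — Series combination: Z_total = R + C = 200 - j4894 Ω = 4898∠-87.7° Ω.
Step 4 — Power factor: PF = cos(φ) = Re(Z)/|Z| = 200/4898 = 0.04083.
Step 5 — Type: Im(Z) = -4894 ⇒ leading (phase φ = -87.7°).

PF = 0.04083 (leading, φ = -87.7°)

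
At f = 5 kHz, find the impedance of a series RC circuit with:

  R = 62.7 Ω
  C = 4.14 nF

Step 1 — Angular frequency: ω = 2π·f = 2π·5000 = 3.142e+04 rad/s.
Step 2 — Component impedances:
  R: Z = R = 62.7 Ω
  C: Z = 1/(jωC) = -j/(ω·C) = 0 - j7689 Ω
Step 3 — Series combination: Z_total = R + C = 62.7 - j7689 Ω = 7689∠-89.5° Ω.

Z = 62.7 - j7689 Ω = 7689∠-89.5° Ω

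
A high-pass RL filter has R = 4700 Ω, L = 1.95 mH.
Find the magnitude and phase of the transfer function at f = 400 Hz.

Step 1 — Angular frequency: ω = 2π·400 = 2513 rad/s.
Step 2 — Transfer function: H(jω) = jωL/(R + jωL).
Step 3 — Numerator jωL = j·4.901; denominator R + jωL = 4700 + j4.901.
Step 4 — H = 1.087e-06 + j0.001043.
Step 5 — Magnitude: |H| = 0.001043 (-59.6 dB); phase: φ = 89.9°.

|H| = 0.001043 (-59.6 dB), φ = 89.9°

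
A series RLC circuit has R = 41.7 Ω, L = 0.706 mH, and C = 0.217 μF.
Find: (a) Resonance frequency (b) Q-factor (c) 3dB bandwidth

Step 1 — Resonance: ω₀ = 1/√(LC) = 1/√(0.000706·2.17e-07) = 8.079e+04 rad/s.
Step 2 — f₀ = ω₀/(2π) = 1.286e+04 Hz.
Step 3 — Series Q: Q = ω₀L/R = 8.079e+04·0.000706/41.7 = 1.368.
Step 4 — Bandwidth: Δω = ω₀/Q = 5.907e+04 rad/s; BW = Δω/(2π) = 9401 Hz.

(a) f₀ = 1.286e+04 Hz  (b) Q = 1.368  (c) BW = 9401 Hz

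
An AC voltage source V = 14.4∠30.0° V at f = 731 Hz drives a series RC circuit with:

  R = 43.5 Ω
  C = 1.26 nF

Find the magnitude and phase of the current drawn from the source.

Step 1 — Angular frequency: ω = 2π·f = 2π·731 = 4593 rad/s.
Step 2 — Component impedances:
  R: Z = R = 43.5 Ω
  C: Z = 1/(jωC) = -j/(ω·C) = 0 - j1.728e+05 Ω
Step 3 — Series combination: Z_total = R + C = 43.5 - j1.728e+05 Ω = 1.728e+05∠-90.0° Ω.
Step 4 — Source phasor: V = 14.4∠30.0° V = 12.47 + j7.2 V.
Step 5 — Ohm's law: I = V / Z_total = (12.47 + j7.2) / (43.5 - j1.728e+05) = -4.165e-05 + j7.218e-05 A.
Step 6 — Convert to polar: |I| = 8.334e-05 A, ∠I = 120.0°.

I = 8.334e-05∠120.0° A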